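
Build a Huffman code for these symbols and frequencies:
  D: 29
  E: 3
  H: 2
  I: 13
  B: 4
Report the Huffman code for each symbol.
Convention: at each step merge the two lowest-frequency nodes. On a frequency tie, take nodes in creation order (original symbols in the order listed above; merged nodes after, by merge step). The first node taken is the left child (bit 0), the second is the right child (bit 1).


Huffman tree construction:
Step 1: Merge H(2) + E(3) = 5
Step 2: Merge B(4) + (H+E)(5) = 9
Step 3: Merge (B+(H+E))(9) + I(13) = 22
Step 4: Merge ((B+(H+E))+I)(22) + D(29) = 51
Read each symbol's code off the tree from the root (left child = 0, right child = 1).

Codes:
  D: 1 (length 1)
  E: 0011 (length 4)
  H: 0010 (length 4)
  I: 01 (length 2)
  B: 000 (length 3)
Average code length: 87/51 = 1.7059 bits/symbol


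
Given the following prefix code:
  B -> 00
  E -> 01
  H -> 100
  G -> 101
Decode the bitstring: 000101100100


Decoding step by step:
Bits 00 -> B
Bits 01 -> E
Bits 01 -> E
Bits 100 -> H
Bits 100 -> H


Decoded message: BEEHH


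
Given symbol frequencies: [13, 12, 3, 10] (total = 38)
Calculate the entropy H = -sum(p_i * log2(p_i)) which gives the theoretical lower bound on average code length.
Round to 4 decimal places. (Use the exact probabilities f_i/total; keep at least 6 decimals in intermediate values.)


Per-symbol terms -p_i * log2(p_i) with p_i = f_i/38:
  p = 13/38 = 0.342105: log2(p) = -1.547488, -p*log2(p) = 0.529404
  p = 12/38 = 0.315789: log2(p) = -1.662965, -p*log2(p) = 0.525147
  p = 3/38 = 0.078947: log2(p) = -3.662965, -p*log2(p) = 0.289181
  p = 10/38 = 0.263158: log2(p) = -1.925999, -p*log2(p) = 0.506842
H = 0.529404 + 0.525147 + 0.289181 + 0.506842 = 1.850574

H = 1.8506 bits/symbol


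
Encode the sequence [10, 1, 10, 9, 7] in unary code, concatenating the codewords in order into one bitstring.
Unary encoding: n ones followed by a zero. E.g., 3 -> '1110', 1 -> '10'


Encode each number as n ones followed by a terminating 0:
  10 -> 11111111110 (11 bits)
  1 -> 10 (2 bits)
  10 -> 11111111110 (11 bits)
  9 -> 1111111110 (10 bits)
  7 -> 11111110 (8 bits)
Total length = 11 + 2 + 11 + 10 + 8 = 42 bits.

Unary([10, 1, 10, 9, 7]) = 111111111101011111111110111111111011111110 (42 bits)


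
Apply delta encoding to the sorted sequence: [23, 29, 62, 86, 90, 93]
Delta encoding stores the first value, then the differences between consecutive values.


First value: 23
Deltas:
  29 - 23 = 6
  62 - 29 = 33
  86 - 62 = 24
  90 - 86 = 4
  93 - 90 = 3


Delta encoded: [23, 6, 33, 24, 4, 3]


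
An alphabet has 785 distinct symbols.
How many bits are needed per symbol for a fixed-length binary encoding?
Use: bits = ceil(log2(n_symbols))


log2(785) = 9.6165
Bracket: 2^9 = 512 < 785 <= 2^10 = 1024
So ceil(log2(785)) = 10

bits = ceil(log2(785)) = ceil(9.6165) = 10 bits


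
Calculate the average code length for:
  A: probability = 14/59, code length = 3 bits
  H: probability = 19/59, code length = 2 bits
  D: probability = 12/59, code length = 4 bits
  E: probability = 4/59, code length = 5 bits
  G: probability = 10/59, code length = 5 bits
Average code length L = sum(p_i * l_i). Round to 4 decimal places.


Weighted contributions p_i * l_i:
  A: (14/59) * 3 = 42/59
  H: (19/59) * 2 = 38/59
  D: (12/59) * 4 = 48/59
  E: (4/59) * 5 = 20/59
  G: (10/59) * 5 = 50/59
Sum = (42 + 38 + 48 + 20 + 50)/59 = 198/59

L = 198/59 = 3.3559 bits/symbol


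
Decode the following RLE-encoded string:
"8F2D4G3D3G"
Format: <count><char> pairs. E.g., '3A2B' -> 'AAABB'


Expanding each <count><char> pair:
  8F -> 'FFFFFFFF'
  2D -> 'DD'
  4G -> 'GGGG'
  3D -> 'DDD'
  3G -> 'GGG'

Decoded = FFFFFFFFDDGGGGDDDGGG


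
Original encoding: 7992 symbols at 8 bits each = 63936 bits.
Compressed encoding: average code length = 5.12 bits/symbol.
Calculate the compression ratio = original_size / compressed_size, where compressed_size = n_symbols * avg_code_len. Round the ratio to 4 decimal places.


original_size = n_symbols * orig_bits = 7992 * 8 = 63936 bits
compressed_size = n_symbols * avg_code_len = 7992 * 5.12 = 40919.04 bits
ratio = original_size / compressed_size = 63936 / 40919.04 = 1.5625

Compression ratio = 1.5625


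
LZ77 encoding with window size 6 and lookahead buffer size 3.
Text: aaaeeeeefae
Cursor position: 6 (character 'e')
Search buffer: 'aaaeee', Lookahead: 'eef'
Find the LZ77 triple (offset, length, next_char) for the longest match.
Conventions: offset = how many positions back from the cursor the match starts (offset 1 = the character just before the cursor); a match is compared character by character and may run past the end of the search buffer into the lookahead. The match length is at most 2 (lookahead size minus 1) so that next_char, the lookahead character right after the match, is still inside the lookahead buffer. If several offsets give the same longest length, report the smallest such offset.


Try each offset into the search buffer:
  offset=1 (pos 5, char 'e'): match length 2
  offset=2 (pos 4, char 'e'): match length 2
  offset=3 (pos 3, char 'e'): match length 2
  offset=4 (pos 2, char 'a'): match length 0
  offset=5 (pos 1, char 'a'): match length 0
  offset=6 (pos 0, char 'a'): match length 0
Longest match has length 2, found at offsets 1, 2, 3; take the smallest, offset 1.
next_char = character at position 6 + 2 = 8 -> 'f'

Best match: offset=1, length=2 (matching 'ee' starting at position 5)
LZ77 triple: (1, 2, 'f')


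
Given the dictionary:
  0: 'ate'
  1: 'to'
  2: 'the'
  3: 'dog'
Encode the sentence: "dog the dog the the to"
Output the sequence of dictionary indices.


Look up each word in the dictionary:
  'dog' -> 3
  'the' -> 2
  'dog' -> 3
  'the' -> 2
  'the' -> 2
  'to' -> 1

Encoded: [3, 2, 3, 2, 2, 1]


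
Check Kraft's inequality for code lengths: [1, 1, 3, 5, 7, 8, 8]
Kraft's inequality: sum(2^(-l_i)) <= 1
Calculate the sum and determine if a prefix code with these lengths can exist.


Sum = 2^(-1) + 2^(-1) + 2^(-3) + 2^(-5) + 2^(-7) + 2^(-8) + 2^(-8)
    = 0.5 + 0.5 + 0.125 + 0.03125 + 0.0078125 + 0.00390625 + 0.00390625
    = 300/256 = 1.171875
Since 1.171875 > 1, Kraft's inequality is NOT satisfied.
A prefix code with these lengths CANNOT exist.

Kraft sum = 1.171875. Not satisfied.


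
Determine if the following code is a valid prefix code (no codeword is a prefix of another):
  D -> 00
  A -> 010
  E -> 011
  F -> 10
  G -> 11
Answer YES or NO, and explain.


Checking each pair (does one codeword prefix another?):
  D='00' vs A='010': no prefix
  D='00' vs E='011': no prefix
  D='00' vs F='10': no prefix
  D='00' vs G='11': no prefix
  A='010' vs D='00': no prefix
  A='010' vs E='011': no prefix
  A='010' vs F='10': no prefix
  A='010' vs G='11': no prefix
  E='011' vs D='00': no prefix
  E='011' vs A='010': no prefix
  E='011' vs F='10': no prefix
  E='011' vs G='11': no prefix
  F='10' vs D='00': no prefix
  F='10' vs A='010': no prefix
  F='10' vs E='011': no prefix
  F='10' vs G='11': no prefix
  G='11' vs D='00': no prefix
  G='11' vs A='010': no prefix
  G='11' vs E='011': no prefix
  G='11' vs F='10': no prefix
No violation found over all pairs.

YES -- this is a valid prefix code. No codeword is a prefix of any other codeword.


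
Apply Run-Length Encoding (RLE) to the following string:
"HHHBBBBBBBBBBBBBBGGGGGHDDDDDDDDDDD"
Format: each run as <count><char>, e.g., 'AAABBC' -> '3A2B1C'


Scanning runs left to right:
  i=0: run of 'H' x 3 -> '3H'
  i=3: run of 'B' x 14 -> '14B'
  i=17: run of 'G' x 5 -> '5G'
  i=22: run of 'H' x 1 -> '1H'
  i=23: run of 'D' x 11 -> '11D'

RLE = 3H14B5G1H11D


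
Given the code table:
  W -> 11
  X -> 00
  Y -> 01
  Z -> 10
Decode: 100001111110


Decoding:
10 -> Z
00 -> X
01 -> Y
11 -> W
11 -> W
10 -> Z


Result: ZXYWWZ


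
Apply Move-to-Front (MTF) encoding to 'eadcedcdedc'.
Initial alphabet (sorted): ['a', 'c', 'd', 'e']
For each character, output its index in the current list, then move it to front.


MTF encoding:
'e': index 3 in ['a', 'c', 'd', 'e'] -> ['e', 'a', 'c', 'd']
'a': index 1 in ['e', 'a', 'c', 'd'] -> ['a', 'e', 'c', 'd']
'd': index 3 in ['a', 'e', 'c', 'd'] -> ['d', 'a', 'e', 'c']
'c': index 3 in ['d', 'a', 'e', 'c'] -> ['c', 'd', 'a', 'e']
'e': index 3 in ['c', 'd', 'a', 'e'] -> ['e', 'c', 'd', 'a']
'd': index 2 in ['e', 'c', 'd', 'a'] -> ['d', 'e', 'c', 'a']
'c': index 2 in ['d', 'e', 'c', 'a'] -> ['c', 'd', 'e', 'a']
'd': index 1 in ['c', 'd', 'e', 'a'] -> ['d', 'c', 'e', 'a']
'e': index 2 in ['d', 'c', 'e', 'a'] -> ['e', 'd', 'c', 'a']
'd': index 1 in ['e', 'd', 'c', 'a'] -> ['d', 'e', 'c', 'a']
'c': index 2 in ['d', 'e', 'c', 'a'] -> ['c', 'd', 'e', 'a']


Output: [3, 1, 3, 3, 3, 2, 2, 1, 2, 1, 2]


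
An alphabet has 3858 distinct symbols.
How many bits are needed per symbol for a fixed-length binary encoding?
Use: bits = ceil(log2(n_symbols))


log2(3858) = 11.9136
Bracket: 2^11 = 2048 < 3858 <= 2^12 = 4096
So ceil(log2(3858)) = 12

bits = ceil(log2(3858)) = ceil(11.9136) = 12 bits


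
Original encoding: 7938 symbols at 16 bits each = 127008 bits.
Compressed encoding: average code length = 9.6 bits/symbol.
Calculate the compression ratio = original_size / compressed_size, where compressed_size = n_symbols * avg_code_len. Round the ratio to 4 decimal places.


original_size = n_symbols * orig_bits = 7938 * 16 = 127008 bits
compressed_size = n_symbols * avg_code_len = 7938 * 9.6 = 76204.8 bits
ratio = original_size / compressed_size = 127008 / 76204.8 = 1.6667

Compression ratio = 1.6667


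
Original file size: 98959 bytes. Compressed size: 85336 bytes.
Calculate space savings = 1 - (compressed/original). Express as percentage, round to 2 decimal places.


ratio = compressed/original = 85336/98959 = 0.862337
savings = 1 - ratio = 1 - 0.862337 = 0.137663
as a percentage: 0.137663 * 100 = 13.77%

Space savings = 1 - 85336/98959 = 13.77%


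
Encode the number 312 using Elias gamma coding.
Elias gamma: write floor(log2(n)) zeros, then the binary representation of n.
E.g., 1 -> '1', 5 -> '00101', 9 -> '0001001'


num_bits = floor(log2(312)) + 1 = 9
leading_zeros = num_bits - 1 = 8
binary(312) = 100111000

Elias gamma(312) = '00000000' + '100111000' = 00000000100111000 (17 bits)


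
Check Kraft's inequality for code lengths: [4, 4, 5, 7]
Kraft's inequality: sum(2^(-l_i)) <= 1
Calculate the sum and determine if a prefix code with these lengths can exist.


Sum = 2^(-4) + 2^(-4) + 2^(-5) + 2^(-7)
    = 0.0625 + 0.0625 + 0.03125 + 0.0078125
    = 21/128 = 0.1640625
Since 0.1640625 <= 1, Kraft's inequality IS satisfied.
A prefix code with these lengths CAN exist.

Kraft sum = 0.1640625. Satisfied.


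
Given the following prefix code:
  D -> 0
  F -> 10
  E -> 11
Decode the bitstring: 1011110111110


Decoding step by step:
Bits 10 -> F
Bits 11 -> E
Bits 11 -> E
Bits 0 -> D
Bits 11 -> E
Bits 11 -> E
Bits 10 -> F


Decoded message: FEEDEEF


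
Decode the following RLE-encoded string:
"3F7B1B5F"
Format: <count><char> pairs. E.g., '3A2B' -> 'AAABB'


Expanding each <count><char> pair:
  3F -> 'FFF'
  7B -> 'BBBBBBB'
  1B -> 'B'
  5F -> 'FFFFF'

Decoded = FFFBBBBBBBBFFFFF


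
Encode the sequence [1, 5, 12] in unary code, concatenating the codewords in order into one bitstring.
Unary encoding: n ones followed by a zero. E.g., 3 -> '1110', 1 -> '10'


Encode each number as n ones followed by a terminating 0:
  1 -> 10 (2 bits)
  5 -> 111110 (6 bits)
  12 -> 1111111111110 (13 bits)
Total length = 2 + 6 + 13 = 21 bits.

Unary([1, 5, 12]) = 101111101111111111110 (21 bits)


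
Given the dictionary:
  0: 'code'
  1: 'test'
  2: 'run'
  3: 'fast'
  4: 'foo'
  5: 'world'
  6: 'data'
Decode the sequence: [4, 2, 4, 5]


Look up each index in the dictionary:
  4 -> 'foo'
  2 -> 'run'
  4 -> 'foo'
  5 -> 'world'

Decoded: "foo run foo world"


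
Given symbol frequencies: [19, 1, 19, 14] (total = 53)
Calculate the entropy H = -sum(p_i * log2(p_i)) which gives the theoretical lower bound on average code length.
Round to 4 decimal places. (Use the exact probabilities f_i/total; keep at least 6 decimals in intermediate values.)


Per-symbol terms -p_i * log2(p_i) with p_i = f_i/53:
  p = 19/53 = 0.358491: log2(p) = -1.479993, -p*log2(p) = 0.530564
  p = 1/53 = 0.018868: log2(p) = -5.727920, -p*log2(p) = 0.108074
  p = 19/53 = 0.358491: log2(p) = -1.479993, -p*log2(p) = 0.530564
  p = 14/53 = 0.264151: log2(p) = -1.920566, -p*log2(p) = 0.507319
H = 0.530564 + 0.108074 + 0.530564 + 0.507319 = 1.676521

H = 1.6765 bits/symbol


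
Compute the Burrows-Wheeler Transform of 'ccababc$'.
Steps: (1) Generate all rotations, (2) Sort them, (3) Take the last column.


Rotations (sorted):
  0: $ccababc -> last char: c
  1: ababc$cc -> last char: c
  2: abc$ccab -> last char: b
  3: babc$cca -> last char: a
  4: bc$ccaba -> last char: a
  5: c$ccabab -> last char: b
  6: cababc$c -> last char: c
  7: ccababc$ -> last char: $


BWT = ccbaabc$


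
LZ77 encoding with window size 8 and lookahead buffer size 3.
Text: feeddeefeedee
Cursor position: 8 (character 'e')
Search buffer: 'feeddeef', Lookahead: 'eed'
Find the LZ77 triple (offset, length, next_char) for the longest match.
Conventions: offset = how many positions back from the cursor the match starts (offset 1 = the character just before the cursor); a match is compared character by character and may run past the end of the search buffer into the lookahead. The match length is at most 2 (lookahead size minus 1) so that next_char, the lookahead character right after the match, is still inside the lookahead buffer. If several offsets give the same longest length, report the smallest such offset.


Try each offset into the search buffer:
  offset=1 (pos 7, char 'f'): match length 0
  offset=2 (pos 6, char 'e'): match length 1
  offset=3 (pos 5, char 'e'): match length 2
  offset=4 (pos 4, char 'd'): match length 0
  offset=5 (pos 3, char 'd'): match length 0
  offset=6 (pos 2, char 'e'): match length 1
  offset=7 (pos 1, char 'e'): match length 2
  offset=8 (pos 0, char 'f'): match length 0
Longest match has length 2, found at offsets 3, 7; take the smallest, offset 3.
next_char = character at position 8 + 2 = 10 -> 'd'

Best match: offset=3, length=2 (matching 'ee' starting at position 5)
LZ77 triple: (3, 2, 'd')


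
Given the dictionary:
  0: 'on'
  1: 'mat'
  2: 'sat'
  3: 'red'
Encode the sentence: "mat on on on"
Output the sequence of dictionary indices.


Look up each word in the dictionary:
  'mat' -> 1
  'on' -> 0
  'on' -> 0
  'on' -> 0

Encoded: [1, 0, 0, 0]


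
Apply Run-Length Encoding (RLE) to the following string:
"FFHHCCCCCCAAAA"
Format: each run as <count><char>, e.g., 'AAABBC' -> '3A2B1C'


Scanning runs left to right:
  i=0: run of 'F' x 2 -> '2F'
  i=2: run of 'H' x 2 -> '2H'
  i=4: run of 'C' x 6 -> '6C'
  i=10: run of 'A' x 4 -> '4A'

RLE = 2F2H6C4A


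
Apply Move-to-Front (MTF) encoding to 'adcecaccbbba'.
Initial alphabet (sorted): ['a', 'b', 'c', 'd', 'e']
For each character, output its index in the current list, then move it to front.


MTF encoding:
'a': index 0 in ['a', 'b', 'c', 'd', 'e'] -> ['a', 'b', 'c', 'd', 'e']
'd': index 3 in ['a', 'b', 'c', 'd', 'e'] -> ['d', 'a', 'b', 'c', 'e']
'c': index 3 in ['d', 'a', 'b', 'c', 'e'] -> ['c', 'd', 'a', 'b', 'e']
'e': index 4 in ['c', 'd', 'a', 'b', 'e'] -> ['e', 'c', 'd', 'a', 'b']
'c': index 1 in ['e', 'c', 'd', 'a', 'b'] -> ['c', 'e', 'd', 'a', 'b']
'a': index 3 in ['c', 'e', 'd', 'a', 'b'] -> ['a', 'c', 'e', 'd', 'b']
'c': index 1 in ['a', 'c', 'e', 'd', 'b'] -> ['c', 'a', 'e', 'd', 'b']
'c': index 0 in ['c', 'a', 'e', 'd', 'b'] -> ['c', 'a', 'e', 'd', 'b']
'b': index 4 in ['c', 'a', 'e', 'd', 'b'] -> ['b', 'c', 'a', 'e', 'd']
'b': index 0 in ['b', 'c', 'a', 'e', 'd'] -> ['b', 'c', 'a', 'e', 'd']
'b': index 0 in ['b', 'c', 'a', 'e', 'd'] -> ['b', 'c', 'a', 'e', 'd']
'a': index 2 in ['b', 'c', 'a', 'e', 'd'] -> ['a', 'b', 'c', 'e', 'd']


Output: [0, 3, 3, 4, 1, 3, 1, 0, 4, 0, 0, 2]


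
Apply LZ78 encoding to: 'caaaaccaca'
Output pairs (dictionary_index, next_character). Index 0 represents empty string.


LZ78 encoding steps:
Dictionary: {0: ''}
Step 1: w='' (idx 0), next='c' -> output (0, 'c'), add 'c' as idx 1
Step 2: w='' (idx 0), next='a' -> output (0, 'a'), add 'a' as idx 2
Step 3: w='a' (idx 2), next='a' -> output (2, 'a'), add 'aa' as idx 3
Step 4: w='a' (idx 2), next='c' -> output (2, 'c'), add 'ac' as idx 4
Step 5: w='c' (idx 1), next='a' -> output (1, 'a'), add 'ca' as idx 5
Step 6: w='ca' (idx 5), end of input -> output (5, '')


Encoded: [(0, 'c'), (0, 'a'), (2, 'a'), (2, 'c'), (1, 'a'), (5, '')]


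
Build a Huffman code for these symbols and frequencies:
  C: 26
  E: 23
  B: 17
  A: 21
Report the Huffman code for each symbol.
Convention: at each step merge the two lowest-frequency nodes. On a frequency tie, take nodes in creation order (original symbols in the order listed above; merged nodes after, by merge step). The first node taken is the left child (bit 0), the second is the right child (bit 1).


Huffman tree construction:
Step 1: Merge B(17) + A(21) = 38
Step 2: Merge E(23) + C(26) = 49
Step 3: Merge (B+A)(38) + (E+C)(49) = 87
Read each symbol's code off the tree from the root (left child = 0, right child = 1).

Codes:
  C: 11 (length 2)
  E: 10 (length 2)
  B: 00 (length 2)
  A: 01 (length 2)
Average code length: 174/87 = 2.0000 bits/symbol


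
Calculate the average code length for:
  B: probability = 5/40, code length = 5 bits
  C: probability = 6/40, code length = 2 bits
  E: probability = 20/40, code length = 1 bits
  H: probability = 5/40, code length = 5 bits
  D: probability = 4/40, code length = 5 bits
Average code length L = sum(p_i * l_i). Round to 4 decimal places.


Weighted contributions p_i * l_i:
  B: (5/40) * 5 = 25/40
  C: (6/40) * 2 = 12/40
  E: (20/40) * 1 = 20/40
  H: (5/40) * 5 = 25/40
  D: (4/40) * 5 = 20/40
Sum = (25 + 12 + 20 + 25 + 20)/40 = 102/40

L = 102/40 = 2.5500 bits/symbol


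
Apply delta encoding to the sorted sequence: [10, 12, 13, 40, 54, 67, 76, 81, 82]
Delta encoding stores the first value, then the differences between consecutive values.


First value: 10
Deltas:
  12 - 10 = 2
  13 - 12 = 1
  40 - 13 = 27
  54 - 40 = 14
  67 - 54 = 13
  76 - 67 = 9
  81 - 76 = 5
  82 - 81 = 1


Delta encoded: [10, 2, 1, 27, 14, 13, 9, 5, 1]


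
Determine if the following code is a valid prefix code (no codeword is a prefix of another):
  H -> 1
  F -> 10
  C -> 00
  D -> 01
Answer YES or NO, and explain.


Checking each pair (does one codeword prefix another?):
  H='1' vs F='10': prefix -- VIOLATION

NO -- this is NOT a valid prefix code. H (1) is a prefix of F (10).


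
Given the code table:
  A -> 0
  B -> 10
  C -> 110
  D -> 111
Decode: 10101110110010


Decoding:
10 -> B
10 -> B
111 -> D
0 -> A
110 -> C
0 -> A
10 -> B


Result: BBDACAB


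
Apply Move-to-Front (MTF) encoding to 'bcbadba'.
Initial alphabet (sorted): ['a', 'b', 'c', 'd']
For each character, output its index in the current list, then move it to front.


MTF encoding:
'b': index 1 in ['a', 'b', 'c', 'd'] -> ['b', 'a', 'c', 'd']
'c': index 2 in ['b', 'a', 'c', 'd'] -> ['c', 'b', 'a', 'd']
'b': index 1 in ['c', 'b', 'a', 'd'] -> ['b', 'c', 'a', 'd']
'a': index 2 in ['b', 'c', 'a', 'd'] -> ['a', 'b', 'c', 'd']
'd': index 3 in ['a', 'b', 'c', 'd'] -> ['d', 'a', 'b', 'c']
'b': index 2 in ['d', 'a', 'b', 'c'] -> ['b', 'd', 'a', 'c']
'a': index 2 in ['b', 'd', 'a', 'c'] -> ['a', 'b', 'd', 'c']


Output: [1, 2, 1, 2, 3, 2, 2]


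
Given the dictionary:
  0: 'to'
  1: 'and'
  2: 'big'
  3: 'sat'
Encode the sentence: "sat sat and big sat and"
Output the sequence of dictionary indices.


Look up each word in the dictionary:
  'sat' -> 3
  'sat' -> 3
  'and' -> 1
  'big' -> 2
  'sat' -> 3
  'and' -> 1

Encoded: [3, 3, 1, 2, 3, 1]


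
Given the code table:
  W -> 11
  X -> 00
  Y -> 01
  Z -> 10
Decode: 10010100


Decoding:
10 -> Z
01 -> Y
01 -> Y
00 -> X


Result: ZYYX


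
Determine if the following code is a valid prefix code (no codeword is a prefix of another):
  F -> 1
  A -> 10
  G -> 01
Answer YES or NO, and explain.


Checking each pair (does one codeword prefix another?):
  F='1' vs A='10': prefix -- VIOLATION

NO -- this is NOT a valid prefix code. F (1) is a prefix of A (10).


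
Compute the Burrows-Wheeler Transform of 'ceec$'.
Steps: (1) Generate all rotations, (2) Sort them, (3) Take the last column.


Rotations (sorted):
  0: $ceec -> last char: c
  1: c$cee -> last char: e
  2: ceec$ -> last char: $
  3: ec$ce -> last char: e
  4: eec$c -> last char: c


BWT = ce$ec


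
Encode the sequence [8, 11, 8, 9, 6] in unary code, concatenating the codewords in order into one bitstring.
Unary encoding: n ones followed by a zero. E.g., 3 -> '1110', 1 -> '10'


Encode each number as n ones followed by a terminating 0:
  8 -> 111111110 (9 bits)
  11 -> 111111111110 (12 bits)
  8 -> 111111110 (9 bits)
  9 -> 1111111110 (10 bits)
  6 -> 1111110 (7 bits)
Total length = 9 + 12 + 9 + 10 + 7 = 47 bits.

Unary([8, 11, 8, 9, 6]) = 11111111011111111111011111111011111111101111110 (47 bits)


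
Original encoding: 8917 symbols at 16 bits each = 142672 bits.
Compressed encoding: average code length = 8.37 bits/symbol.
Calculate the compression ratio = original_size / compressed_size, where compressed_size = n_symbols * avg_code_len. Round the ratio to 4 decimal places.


original_size = n_symbols * orig_bits = 8917 * 16 = 142672 bits
compressed_size = n_symbols * avg_code_len = 8917 * 8.37 = 74635.29 bits
ratio = original_size / compressed_size = 142672 / 74635.29 = 1.9116

Compression ratio = 1.9116


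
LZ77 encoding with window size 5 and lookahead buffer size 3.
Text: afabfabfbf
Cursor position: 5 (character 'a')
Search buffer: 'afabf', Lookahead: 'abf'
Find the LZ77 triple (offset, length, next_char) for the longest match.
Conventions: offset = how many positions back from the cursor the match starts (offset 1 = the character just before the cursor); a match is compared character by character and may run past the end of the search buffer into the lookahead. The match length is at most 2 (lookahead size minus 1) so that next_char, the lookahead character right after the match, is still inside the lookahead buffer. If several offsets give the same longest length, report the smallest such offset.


Try each offset into the search buffer:
  offset=1 (pos 4, char 'f'): match length 0
  offset=2 (pos 3, char 'b'): match length 0
  offset=3 (pos 2, char 'a'): match length 2
  offset=4 (pos 1, char 'f'): match length 0
  offset=5 (pos 0, char 'a'): match length 1
Longest match has length 2 at offset 3.
next_char = character at position 5 + 2 = 7 -> 'f'

Best match: offset=3, length=2 (matching 'ab' starting at position 2)
LZ77 triple: (3, 2, 'f')


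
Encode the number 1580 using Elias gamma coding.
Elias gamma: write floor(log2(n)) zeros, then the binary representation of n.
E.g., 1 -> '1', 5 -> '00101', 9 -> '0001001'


num_bits = floor(log2(1580)) + 1 = 11
leading_zeros = num_bits - 1 = 10
binary(1580) = 11000101100

Elias gamma(1580) = '0000000000' + '11000101100' = 000000000011000101100 (21 bits)


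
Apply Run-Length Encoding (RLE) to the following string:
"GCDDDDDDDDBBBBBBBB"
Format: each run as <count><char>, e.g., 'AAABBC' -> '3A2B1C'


Scanning runs left to right:
  i=0: run of 'G' x 1 -> '1G'
  i=1: run of 'C' x 1 -> '1C'
  i=2: run of 'D' x 8 -> '8D'
  i=10: run of 'B' x 8 -> '8B'

RLE = 1G1C8D8B


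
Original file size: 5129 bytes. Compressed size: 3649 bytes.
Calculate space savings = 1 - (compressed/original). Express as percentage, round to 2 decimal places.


ratio = compressed/original = 3649/5129 = 0.711445
savings = 1 - ratio = 1 - 0.711445 = 0.288555
as a percentage: 0.288555 * 100 = 28.86%

Space savings = 1 - 3649/5129 = 28.86%


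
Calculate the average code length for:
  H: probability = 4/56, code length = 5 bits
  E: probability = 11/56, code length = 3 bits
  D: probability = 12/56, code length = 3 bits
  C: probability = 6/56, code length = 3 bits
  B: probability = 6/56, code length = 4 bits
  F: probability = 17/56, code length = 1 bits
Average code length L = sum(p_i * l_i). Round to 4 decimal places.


Weighted contributions p_i * l_i:
  H: (4/56) * 5 = 20/56
  E: (11/56) * 3 = 33/56
  D: (12/56) * 3 = 36/56
  C: (6/56) * 3 = 18/56
  B: (6/56) * 4 = 24/56
  F: (17/56) * 1 = 17/56
Sum = (20 + 33 + 36 + 18 + 24 + 17)/56 = 148/56

L = 148/56 = 2.6429 bits/symbol


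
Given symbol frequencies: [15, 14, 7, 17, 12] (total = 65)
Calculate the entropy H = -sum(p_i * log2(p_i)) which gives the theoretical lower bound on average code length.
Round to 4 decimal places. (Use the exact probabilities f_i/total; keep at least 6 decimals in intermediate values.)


Per-symbol terms -p_i * log2(p_i) with p_i = f_i/65:
  p = 15/65 = 0.230769: log2(p) = -2.115477, -p*log2(p) = 0.488187
  p = 14/65 = 0.215385: log2(p) = -2.215013, -p*log2(p) = 0.477080
  p = 7/65 = 0.107692: log2(p) = -3.215013, -p*log2(p) = 0.346232
  p = 17/65 = 0.261538: log2(p) = -1.934905, -p*log2(p) = 0.506052
  p = 12/65 = 0.184615: log2(p) = -2.437405, -p*log2(p) = 0.449983
H = 0.488187 + 0.477080 + 0.346232 + 0.506052 + 0.449983 = 2.267534

H = 2.2675 bits/symbol


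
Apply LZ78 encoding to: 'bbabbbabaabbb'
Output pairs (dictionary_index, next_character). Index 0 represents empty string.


LZ78 encoding steps:
Dictionary: {0: ''}
Step 1: w='' (idx 0), next='b' -> output (0, 'b'), add 'b' as idx 1
Step 2: w='b' (idx 1), next='a' -> output (1, 'a'), add 'ba' as idx 2
Step 3: w='b' (idx 1), next='b' -> output (1, 'b'), add 'bb' as idx 3
Step 4: w='ba' (idx 2), next='b' -> output (2, 'b'), add 'bab' as idx 4
Step 5: w='' (idx 0), next='a' -> output (0, 'a'), add 'a' as idx 5
Step 6: w='a' (idx 5), next='b' -> output (5, 'b'), add 'ab' as idx 6
Step 7: w='bb' (idx 3), end of input -> output (3, '')


Encoded: [(0, 'b'), (1, 'a'), (1, 'b'), (2, 'b'), (0, 'a'), (5, 'b'), (3, '')]


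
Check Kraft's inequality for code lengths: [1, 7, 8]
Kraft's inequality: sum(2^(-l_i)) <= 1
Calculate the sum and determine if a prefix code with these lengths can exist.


Sum = 2^(-1) + 2^(-7) + 2^(-8)
    = 0.5 + 0.0078125 + 0.00390625
    = 131/256 = 0.51171875
Since 0.51171875 <= 1, Kraft's inequality IS satisfied.
A prefix code with these lengths CAN exist.

Kraft sum = 0.51171875. Satisfied.


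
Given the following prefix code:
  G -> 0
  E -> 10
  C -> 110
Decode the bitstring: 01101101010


Decoding step by step:
Bits 0 -> G
Bits 110 -> C
Bits 110 -> C
Bits 10 -> E
Bits 10 -> E


Decoded message: GCCEE


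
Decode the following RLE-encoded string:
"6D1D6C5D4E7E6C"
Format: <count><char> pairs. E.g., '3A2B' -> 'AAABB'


Expanding each <count><char> pair:
  6D -> 'DDDDDD'
  1D -> 'D'
  6C -> 'CCCCCC'
  5D -> 'DDDDD'
  4E -> 'EEEE'
  7E -> 'EEEEEEE'
  6C -> 'CCCCCC'

Decoded = DDDDDDDCCCCCCDDDDDEEEEEEEEEEECCCCCC


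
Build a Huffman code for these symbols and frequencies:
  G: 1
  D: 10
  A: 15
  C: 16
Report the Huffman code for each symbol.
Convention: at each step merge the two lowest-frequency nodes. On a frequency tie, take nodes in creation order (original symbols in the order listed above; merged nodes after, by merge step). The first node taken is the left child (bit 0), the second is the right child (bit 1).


Huffman tree construction:
Step 1: Merge G(1) + D(10) = 11
Step 2: Merge (G+D)(11) + A(15) = 26
Step 3: Merge C(16) + ((G+D)+A)(26) = 42
Read each symbol's code off the tree from the root (left child = 0, right child = 1).

Codes:
  G: 100 (length 3)
  D: 101 (length 3)
  A: 11 (length 2)
  C: 0 (length 1)
Average code length: 79/42 = 1.8810 bits/symbol


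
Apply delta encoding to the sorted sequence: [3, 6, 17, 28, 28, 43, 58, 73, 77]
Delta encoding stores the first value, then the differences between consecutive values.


First value: 3
Deltas:
  6 - 3 = 3
  17 - 6 = 11
  28 - 17 = 11
  28 - 28 = 0
  43 - 28 = 15
  58 - 43 = 15
  73 - 58 = 15
  77 - 73 = 4


Delta encoded: [3, 3, 11, 11, 0, 15, 15, 15, 4]


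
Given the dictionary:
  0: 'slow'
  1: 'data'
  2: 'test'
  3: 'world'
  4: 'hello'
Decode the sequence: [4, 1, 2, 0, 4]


Look up each index in the dictionary:
  4 -> 'hello'
  1 -> 'data'
  2 -> 'test'
  0 -> 'slow'
  4 -> 'hello'

Decoded: "hello data test slow hello"


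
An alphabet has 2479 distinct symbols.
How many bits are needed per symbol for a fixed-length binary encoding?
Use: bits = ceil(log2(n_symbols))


log2(2479) = 11.2755
Bracket: 2^11 = 2048 < 2479 <= 2^12 = 4096
So ceil(log2(2479)) = 12

bits = ceil(log2(2479)) = ceil(11.2755) = 12 bits


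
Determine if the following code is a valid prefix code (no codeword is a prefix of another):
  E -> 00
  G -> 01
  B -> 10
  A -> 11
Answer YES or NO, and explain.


Checking each pair (does one codeword prefix another?):
  E='00' vs G='01': no prefix
  E='00' vs B='10': no prefix
  E='00' vs A='11': no prefix
  G='01' vs E='00': no prefix
  G='01' vs B='10': no prefix
  G='01' vs A='11': no prefix
  B='10' vs E='00': no prefix
  B='10' vs G='01': no prefix
  B='10' vs A='11': no prefix
  A='11' vs E='00': no prefix
  A='11' vs G='01': no prefix
  A='11' vs B='10': no prefix
No violation found over all pairs.

YES -- this is a valid prefix code. No codeword is a prefix of any other codeword.


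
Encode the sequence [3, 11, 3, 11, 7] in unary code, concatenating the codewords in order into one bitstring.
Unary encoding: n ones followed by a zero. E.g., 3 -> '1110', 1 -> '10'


Encode each number as n ones followed by a terminating 0:
  3 -> 1110 (4 bits)
  11 -> 111111111110 (12 bits)
  3 -> 1110 (4 bits)
  11 -> 111111111110 (12 bits)
  7 -> 11111110 (8 bits)
Total length = 4 + 12 + 4 + 12 + 8 = 40 bits.

Unary([3, 11, 3, 11, 7]) = 1110111111111110111011111111111011111110 (40 bits)


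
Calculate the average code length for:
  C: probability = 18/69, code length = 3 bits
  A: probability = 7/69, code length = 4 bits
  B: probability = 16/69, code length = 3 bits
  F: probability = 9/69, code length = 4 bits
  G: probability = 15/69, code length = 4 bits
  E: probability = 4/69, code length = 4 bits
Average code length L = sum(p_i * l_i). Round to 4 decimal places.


Weighted contributions p_i * l_i:
  C: (18/69) * 3 = 54/69
  A: (7/69) * 4 = 28/69
  B: (16/69) * 3 = 48/69
  F: (9/69) * 4 = 36/69
  G: (15/69) * 4 = 60/69
  E: (4/69) * 4 = 16/69
Sum = (54 + 28 + 48 + 36 + 60 + 16)/69 = 242/69

L = 242/69 = 3.5072 bits/symbol


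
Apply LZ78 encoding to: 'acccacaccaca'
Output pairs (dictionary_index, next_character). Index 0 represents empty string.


LZ78 encoding steps:
Dictionary: {0: ''}
Step 1: w='' (idx 0), next='a' -> output (0, 'a'), add 'a' as idx 1
Step 2: w='' (idx 0), next='c' -> output (0, 'c'), add 'c' as idx 2
Step 3: w='c' (idx 2), next='c' -> output (2, 'c'), add 'cc' as idx 3
Step 4: w='a' (idx 1), next='c' -> output (1, 'c'), add 'ac' as idx 4
Step 5: w='ac' (idx 4), next='c' -> output (4, 'c'), add 'acc' as idx 5
Step 6: w='ac' (idx 4), next='a' -> output (4, 'a'), add 'aca' as idx 6


Encoded: [(0, 'a'), (0, 'c'), (2, 'c'), (1, 'c'), (4, 'c'), (4, 'a')]


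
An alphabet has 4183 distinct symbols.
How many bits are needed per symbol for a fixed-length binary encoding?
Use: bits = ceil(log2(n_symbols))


log2(4183) = 12.0303
Bracket: 2^12 = 4096 < 4183 <= 2^13 = 8192
So ceil(log2(4183)) = 13

bits = ceil(log2(4183)) = ceil(12.0303) = 13 bits


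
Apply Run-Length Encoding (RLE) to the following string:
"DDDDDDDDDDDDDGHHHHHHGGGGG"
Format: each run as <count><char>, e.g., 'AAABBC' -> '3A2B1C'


Scanning runs left to right:
  i=0: run of 'D' x 13 -> '13D'
  i=13: run of 'G' x 1 -> '1G'
  i=14: run of 'H' x 6 -> '6H'
  i=20: run of 'G' x 5 -> '5G'

RLE = 13D1G6H5G


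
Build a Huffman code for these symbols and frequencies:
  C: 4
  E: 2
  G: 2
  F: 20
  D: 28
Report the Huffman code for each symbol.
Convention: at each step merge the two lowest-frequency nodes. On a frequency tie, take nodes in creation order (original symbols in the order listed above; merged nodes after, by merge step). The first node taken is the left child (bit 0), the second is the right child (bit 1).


Huffman tree construction:
Step 1: Merge E(2) + G(2) = 4
Step 2: Merge C(4) + (E+G)(4) = 8
Step 3: Merge (C+(E+G))(8) + F(20) = 28
Step 4: Merge D(28) + ((C+(E+G))+F)(28) = 56
Read each symbol's code off the tree from the root (left child = 0, right child = 1).

Codes:
  C: 100 (length 3)
  E: 1010 (length 4)
  G: 1011 (length 4)
  F: 11 (length 2)
  D: 0 (length 1)
Average code length: 96/56 = 1.7143 bits/symbol


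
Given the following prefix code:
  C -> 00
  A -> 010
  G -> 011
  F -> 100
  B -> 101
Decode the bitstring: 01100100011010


Decoding step by step:
Bits 011 -> G
Bits 00 -> C
Bits 100 -> F
Bits 011 -> G
Bits 010 -> A


Decoded message: GCFGA


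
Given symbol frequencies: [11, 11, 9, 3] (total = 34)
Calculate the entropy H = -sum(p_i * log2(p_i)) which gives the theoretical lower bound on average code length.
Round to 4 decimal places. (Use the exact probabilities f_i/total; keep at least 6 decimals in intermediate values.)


Per-symbol terms -p_i * log2(p_i) with p_i = f_i/34:
  p = 11/34 = 0.323529: log2(p) = -1.628031, -p*log2(p) = 0.526716
  p = 11/34 = 0.323529: log2(p) = -1.628031, -p*log2(p) = 0.526716
  p = 9/34 = 0.264706: log2(p) = -1.917538, -p*log2(p) = 0.507584
  p = 3/34 = 0.088235: log2(p) = -3.502500, -p*log2(p) = 0.309044
H = 0.526716 + 0.526716 + 0.507584 + 0.309044 = 1.870060

H = 1.8701 bits/symbol


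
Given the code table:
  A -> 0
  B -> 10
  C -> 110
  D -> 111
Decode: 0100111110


Decoding:
0 -> A
10 -> B
0 -> A
111 -> D
110 -> C


Result: ABADC


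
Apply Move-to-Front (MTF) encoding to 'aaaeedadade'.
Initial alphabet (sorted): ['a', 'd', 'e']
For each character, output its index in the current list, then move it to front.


MTF encoding:
'a': index 0 in ['a', 'd', 'e'] -> ['a', 'd', 'e']
'a': index 0 in ['a', 'd', 'e'] -> ['a', 'd', 'e']
'a': index 0 in ['a', 'd', 'e'] -> ['a', 'd', 'e']
'e': index 2 in ['a', 'd', 'e'] -> ['e', 'a', 'd']
'e': index 0 in ['e', 'a', 'd'] -> ['e', 'a', 'd']
'd': index 2 in ['e', 'a', 'd'] -> ['d', 'e', 'a']
'a': index 2 in ['d', 'e', 'a'] -> ['a', 'd', 'e']
'd': index 1 in ['a', 'd', 'e'] -> ['d', 'a', 'e']
'a': index 1 in ['d', 'a', 'e'] -> ['a', 'd', 'e']
'd': index 1 in ['a', 'd', 'e'] -> ['d', 'a', 'e']
'e': index 2 in ['d', 'a', 'e'] -> ['e', 'd', 'a']


Output: [0, 0, 0, 2, 0, 2, 2, 1, 1, 1, 2]


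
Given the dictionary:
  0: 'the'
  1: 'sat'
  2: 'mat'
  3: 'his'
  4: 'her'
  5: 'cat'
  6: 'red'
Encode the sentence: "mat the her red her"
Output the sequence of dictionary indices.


Look up each word in the dictionary:
  'mat' -> 2
  'the' -> 0
  'her' -> 4
  'red' -> 6
  'her' -> 4

Encoded: [2, 0, 4, 6, 4]


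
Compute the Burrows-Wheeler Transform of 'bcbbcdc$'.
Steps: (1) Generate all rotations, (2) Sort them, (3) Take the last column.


Rotations (sorted):
  0: $bcbbcdc -> last char: c
  1: bbcdc$bc -> last char: c
  2: bcbbcdc$ -> last char: $
  3: bcdc$bcb -> last char: b
  4: c$bcbbcd -> last char: d
  5: cbbcdc$b -> last char: b
  6: cdc$bcbb -> last char: b
  7: dc$bcbbc -> last char: c


BWT = cc$bdbbc


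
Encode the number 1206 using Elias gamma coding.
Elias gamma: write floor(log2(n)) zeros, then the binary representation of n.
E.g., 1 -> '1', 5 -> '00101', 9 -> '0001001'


num_bits = floor(log2(1206)) + 1 = 11
leading_zeros = num_bits - 1 = 10
binary(1206) = 10010110110

Elias gamma(1206) = '0000000000' + '10010110110' = 000000000010010110110 (21 bits)


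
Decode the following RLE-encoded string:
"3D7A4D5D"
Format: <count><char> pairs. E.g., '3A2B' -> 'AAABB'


Expanding each <count><char> pair:
  3D -> 'DDD'
  7A -> 'AAAAAAA'
  4D -> 'DDDD'
  5D -> 'DDDDD'

Decoded = DDDAAAAAAADDDDDDDDD


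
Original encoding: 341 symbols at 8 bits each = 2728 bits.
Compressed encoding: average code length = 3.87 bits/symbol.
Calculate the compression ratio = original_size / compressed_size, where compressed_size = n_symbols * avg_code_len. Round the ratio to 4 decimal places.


original_size = n_symbols * orig_bits = 341 * 8 = 2728 bits
compressed_size = n_symbols * avg_code_len = 341 * 3.87 = 1319.67 bits
ratio = original_size / compressed_size = 2728 / 1319.67 = 2.0672

Compression ratio = 2.0672


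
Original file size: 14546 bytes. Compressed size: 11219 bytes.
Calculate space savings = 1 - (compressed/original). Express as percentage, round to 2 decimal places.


ratio = compressed/original = 11219/14546 = 0.771277
savings = 1 - ratio = 1 - 0.771277 = 0.228723
as a percentage: 0.228723 * 100 = 22.87%

Space savings = 1 - 11219/14546 = 22.87%


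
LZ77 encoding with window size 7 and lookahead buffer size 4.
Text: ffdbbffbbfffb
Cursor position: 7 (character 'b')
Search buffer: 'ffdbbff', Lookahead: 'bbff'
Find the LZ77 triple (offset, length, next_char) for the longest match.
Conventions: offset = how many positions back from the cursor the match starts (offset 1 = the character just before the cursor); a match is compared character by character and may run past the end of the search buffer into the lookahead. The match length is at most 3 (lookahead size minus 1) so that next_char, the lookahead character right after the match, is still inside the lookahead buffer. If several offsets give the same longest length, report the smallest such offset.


Try each offset into the search buffer:
  offset=1 (pos 6, char 'f'): match length 0
  offset=2 (pos 5, char 'f'): match length 0
  offset=3 (pos 4, char 'b'): match length 1
  offset=4 (pos 3, char 'b'): match length 3
  offset=5 (pos 2, char 'd'): match length 0
  offset=6 (pos 1, char 'f'): match length 0
  offset=7 (pos 0, char 'f'): match length 0
Longest match has length 3 at offset 4.
next_char = character at position 7 + 3 = 10 -> 'f'

Best match: offset=4, length=3 (matching 'bbf' starting at position 3)
LZ77 triple: (4, 3, 'f')


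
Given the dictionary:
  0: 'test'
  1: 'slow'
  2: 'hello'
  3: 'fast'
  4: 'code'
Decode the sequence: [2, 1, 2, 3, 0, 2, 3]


Look up each index in the dictionary:
  2 -> 'hello'
  1 -> 'slow'
  2 -> 'hello'
  3 -> 'fast'
  0 -> 'test'
  2 -> 'hello'
  3 -> 'fast'

Decoded: "hello slow hello fast test hello fast"


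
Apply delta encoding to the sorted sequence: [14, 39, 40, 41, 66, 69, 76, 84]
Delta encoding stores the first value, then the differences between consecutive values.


First value: 14
Deltas:
  39 - 14 = 25
  40 - 39 = 1
  41 - 40 = 1
  66 - 41 = 25
  69 - 66 = 3
  76 - 69 = 7
  84 - 76 = 8


Delta encoded: [14, 25, 1, 1, 25, 3, 7, 8]


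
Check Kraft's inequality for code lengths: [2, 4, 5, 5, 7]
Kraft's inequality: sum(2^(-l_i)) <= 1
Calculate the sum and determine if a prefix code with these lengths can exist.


Sum = 2^(-2) + 2^(-4) + 2^(-5) + 2^(-5) + 2^(-7)
    = 0.25 + 0.0625 + 0.03125 + 0.03125 + 0.0078125
    = 49/128 = 0.3828125
Since 0.3828125 <= 1, Kraft's inequality IS satisfied.
A prefix code with these lengths CAN exist.

Kraft sum = 0.3828125. Satisfied.


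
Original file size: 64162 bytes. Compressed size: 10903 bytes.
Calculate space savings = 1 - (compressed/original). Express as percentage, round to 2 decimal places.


ratio = compressed/original = 10903/64162 = 0.169929
savings = 1 - ratio = 1 - 0.169929 = 0.830071
as a percentage: 0.830071 * 100 = 83.01%

Space savings = 1 - 10903/64162 = 83.01%


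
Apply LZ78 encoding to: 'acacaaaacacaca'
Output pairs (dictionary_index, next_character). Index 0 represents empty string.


LZ78 encoding steps:
Dictionary: {0: ''}
Step 1: w='' (idx 0), next='a' -> output (0, 'a'), add 'a' as idx 1
Step 2: w='' (idx 0), next='c' -> output (0, 'c'), add 'c' as idx 2
Step 3: w='a' (idx 1), next='c' -> output (1, 'c'), add 'ac' as idx 3
Step 4: w='a' (idx 1), next='a' -> output (1, 'a'), add 'aa' as idx 4
Step 5: w='aa' (idx 4), next='c' -> output (4, 'c'), add 'aac' as idx 5
Step 6: w='ac' (idx 3), next='a' -> output (3, 'a'), add 'aca' as idx 6
Step 7: w='c' (idx 2), next='a' -> output (2, 'a'), add 'ca' as idx 7


Encoded: [(0, 'a'), (0, 'c'), (1, 'c'), (1, 'a'), (4, 'c'), (3, 'a'), (2, 'a')]
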